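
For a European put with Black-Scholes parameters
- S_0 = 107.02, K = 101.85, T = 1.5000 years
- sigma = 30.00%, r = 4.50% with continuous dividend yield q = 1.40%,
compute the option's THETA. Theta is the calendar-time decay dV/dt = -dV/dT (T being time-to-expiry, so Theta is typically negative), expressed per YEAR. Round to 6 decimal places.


Answer: Theta = -3.109509

Derivation:
d1 = 0.4450303461; d2 = 0.0776068847
phi(d1) = 0.3613296651; exp(-qT) = 0.9792189646; exp(-rT) = 0.9347277206
Theta = -S*exp(-qT)*phi(d1)*sigma/(2*sqrt(T)) + r*K*exp(-rT)*N(-d2) - q*S*exp(-qT)*N(-d1)
N(-d1) = 0.3281489120; N(-d2) = 0.4690703828; sqrt(T) = 1.2247448714
Term 1 = -107.0200 * 0.9792189646 * 0.3613296651 * 0.3000 / (2 * 1.2247448714) = -4.6376077229
Term 2 = 0.0450 * 101.8500 * 0.9347277206 * 0.4690703828 = 2.0095401234
Term 3 = -0.0140 * 107.0200 * 0.9792189646 * 0.3281489120 = -0.4814417698
Theta = -4.6376077229 + (2.0095401234) + (-0.4814417698) = -3.109509


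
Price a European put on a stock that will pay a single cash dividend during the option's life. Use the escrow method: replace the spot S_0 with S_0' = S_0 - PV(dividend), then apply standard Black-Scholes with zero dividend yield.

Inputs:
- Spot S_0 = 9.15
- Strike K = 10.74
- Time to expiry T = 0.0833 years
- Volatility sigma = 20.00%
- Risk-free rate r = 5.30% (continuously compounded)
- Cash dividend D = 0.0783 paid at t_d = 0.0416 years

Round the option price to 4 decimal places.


PV(D) = D * exp(-r * t_d) = 0.0783 * 0.99779763 = 0.07812755
S_0' = S_0 - PV(D) = 9.1500 - 0.07812755 = 9.07187245
d1 = (ln(S_0'/K) + (r + sigma^2/2)*T) / (sigma*sqrt(T)) = -2.81887901
d2 = d1 - sigma*sqrt(T) = -2.87660248
exp(-rT) = 0.99559483
N(-d1) = 0.99759042; N(-d2) = 0.99799009
P = K * exp(-rT) * N(-d2) - S_0' * N(-d1) = 10.7400 * 0.99559483 * 0.99799009 - 9.07187245 * 0.99759042 = 1.6212

Answer: Price = 1.6212


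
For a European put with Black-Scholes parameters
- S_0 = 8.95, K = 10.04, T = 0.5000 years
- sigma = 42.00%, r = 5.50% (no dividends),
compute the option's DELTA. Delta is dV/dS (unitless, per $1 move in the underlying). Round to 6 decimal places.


d1 = -0.1458780886; d2 = -0.4428629367
phi(d1) = 0.3947199545; exp(-qT) = 1.0000000000; exp(-rT) = 0.9728746826
N(-d1) = 0.5579911853
Delta = -exp(-qT) * N(-d1) = -1.0000000000 * 0.5579911853 = -0.557991

Answer: Delta = -0.557991


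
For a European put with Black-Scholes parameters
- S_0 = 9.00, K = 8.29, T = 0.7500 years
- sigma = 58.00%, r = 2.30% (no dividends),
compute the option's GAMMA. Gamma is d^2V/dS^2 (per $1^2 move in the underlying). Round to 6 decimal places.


d1 = 0.4490881406; d2 = -0.0532065936
phi(d1) = 0.3606747803; exp(-qT) = 1.0000000000; exp(-rT) = 0.9828979294
Gamma = exp(-qT) * phi(d1) / (S * sigma * sqrt(T)) = 1.0000000000 * 0.3606747803 / (9.0000 * 0.5800 * 0.8660254038) = 0.079784

Answer: Gamma = 0.079784


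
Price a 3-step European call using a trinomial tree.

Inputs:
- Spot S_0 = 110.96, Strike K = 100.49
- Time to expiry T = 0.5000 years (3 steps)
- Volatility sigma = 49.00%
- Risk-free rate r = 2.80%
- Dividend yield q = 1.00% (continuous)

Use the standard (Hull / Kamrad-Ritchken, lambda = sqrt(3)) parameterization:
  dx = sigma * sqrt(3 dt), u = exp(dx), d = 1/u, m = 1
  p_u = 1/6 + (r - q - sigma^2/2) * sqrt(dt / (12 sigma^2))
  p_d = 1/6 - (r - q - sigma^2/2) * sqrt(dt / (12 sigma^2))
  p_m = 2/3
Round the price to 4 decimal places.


Answer: Price = V(0,0) = 20.8075

Derivation:
dt = T/N = 0.166667; dx = sigma*sqrt(3*dt) = 0.346482
u = exp(dx) = 1.414084; d = 1/u = 0.707171
p_u = 0.142122, p_m = 0.666667, p_d = 0.191211
Discount per step: exp(-r*dt) = 0.995344
Stock lattice S(k, j) with j the centered position index:
  k=0: S(0,+0) = 110.9600
  k=1: S(1,-1) = 78.4677; S(1,+0) = 110.9600; S(1,+1) = 156.9068
  k=2: S(2,-2) = 55.4901; S(2,-1) = 78.4677; S(2,+0) = 110.9600; S(2,+1) = 156.9068; S(2,+2) = 221.8795
  k=3: S(3,-3) = 39.2410; S(3,-2) = 55.4901; S(3,-1) = 78.4677; S(3,+0) = 110.9600; S(3,+1) = 156.9068; S(3,+2) = 221.8795; S(3,+3) = 313.7564
Terminal payoffs V(N, j) = max(S_T - K, 0):
  V(3,-3) = 0.000000; V(3,-2) = 0.000000; V(3,-1) = 0.000000; V(3,+0) = 10.470000; V(3,+1) = 56.416816; V(3,+2) = 121.389496; V(3,+3) = 213.266355
Backward induction: V(k, j) = exp(-r*dt) * [p_u * V(k+1, j+1) + p_m * V(k+1, j) + p_d * V(k+1, j-1)]
  V(2,-2) = exp(-r*dt) * [p_u*0.000000 + p_m*0.000000 + p_d*0.000000] = 0.000000
  V(2,-1) = exp(-r*dt) * [p_u*10.470000 + p_m*0.000000 + p_d*0.000000] = 1.481093
  V(2,+0) = exp(-r*dt) * [p_u*56.416816 + p_m*10.470000 + p_d*0.000000] = 14.928263
  V(2,+1) = exp(-r*dt) * [p_u*121.389496 + p_m*56.416816 + p_d*10.470000] = 56.600598
  V(2,+2) = exp(-r*dt) * [p_u*213.266355 + p_m*121.389496 + p_d*56.416816] = 121.455645
  V(1,-1) = exp(-r*dt) * [p_u*14.928263 + p_m*1.481093 + p_d*0.000000] = 3.094561
  V(1,+0) = exp(-r*dt) * [p_u*56.600598 + p_m*14.928263 + p_d*1.481093] = 18.194482
  V(1,+1) = exp(-r*dt) * [p_u*121.455645 + p_m*56.600598 + p_d*14.928263] = 57.580407
  V(0,+0) = exp(-r*dt) * [p_u*57.580407 + p_m*18.194482 + p_d*3.094561] = 20.807503


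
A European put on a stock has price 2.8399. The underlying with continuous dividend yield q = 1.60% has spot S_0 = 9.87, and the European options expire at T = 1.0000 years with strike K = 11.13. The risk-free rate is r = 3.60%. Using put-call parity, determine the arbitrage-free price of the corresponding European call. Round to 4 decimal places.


Answer: Call price = 1.8168

Derivation:
Put-call parity: C - P = S_0 * exp(-qT) - K * exp(-rT).
S_0 * exp(-qT) = 9.8700 * 0.98412732 = 9.71333665
K * exp(-rT) = 11.1300 * 0.96464029 = 10.73644647
C = P + S*exp(-qT) - K*exp(-rT)
C = 2.8399 + 9.71333665 - 10.73644647 = 1.8168


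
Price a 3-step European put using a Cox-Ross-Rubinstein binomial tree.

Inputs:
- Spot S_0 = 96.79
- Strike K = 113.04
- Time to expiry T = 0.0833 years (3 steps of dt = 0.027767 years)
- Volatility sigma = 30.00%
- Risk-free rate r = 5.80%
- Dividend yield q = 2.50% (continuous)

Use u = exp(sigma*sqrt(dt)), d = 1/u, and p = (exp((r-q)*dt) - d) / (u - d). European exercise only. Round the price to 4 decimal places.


dt = T/N = 0.027767
u = exp(sigma*sqrt(dt)) = 1.051261; d = 1/u = 0.951239
p = (exp((r-q)*dt) - d) / (u - d) = 0.496670
Discount per step: exp(-r*dt) = 0.998391
Stock lattice S(k, i) with i counting down-moves:
  k=0: S(0,0) = 96.7900
  k=1: S(1,0) = 101.7515; S(1,1) = 92.0704
  k=2: S(2,0) = 106.9674; S(2,1) = 96.7900; S(2,2) = 87.5810
  k=3: S(3,0) = 112.4506; S(3,1) = 101.7515; S(3,2) = 92.0704; S(3,3) = 83.3104
Terminal payoffs V(N, i) = max(K - S_T, 0):
  V(3,0) = 0.589438; V(3,1) = 11.288488; V(3,2) = 20.969583; V(3,3) = 29.729575
Backward induction: V(k, i) = exp(-r*dt) * [p * V(k+1, i) + (1-p) * V(k+1, i+1)].
  V(2,0) = exp(-r*dt) * [p*0.589438 + (1-p)*11.288488] = 5.964973
  V(2,1) = exp(-r*dt) * [p*11.288488 + (1-p)*20.969583] = 16.135264
  V(2,2) = exp(-r*dt) * [p*20.969583 + (1-p)*29.729575] = 25.337909
  V(1,0) = exp(-r*dt) * [p*5.964973 + (1-p)*16.135264] = 11.066147
  V(1,1) = exp(-r*dt) * [p*16.135264 + (1-p)*25.337909] = 20.733810
  V(0,0) = exp(-r*dt) * [p*11.066147 + (1-p)*20.733810] = 15.906531

Answer: Price = V(0,0) = 15.9065


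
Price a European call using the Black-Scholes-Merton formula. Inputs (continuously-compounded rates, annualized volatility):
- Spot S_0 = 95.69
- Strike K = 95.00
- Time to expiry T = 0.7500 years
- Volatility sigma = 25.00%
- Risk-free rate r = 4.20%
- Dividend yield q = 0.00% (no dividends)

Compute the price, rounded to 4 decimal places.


Answer: Price = 10.0388

Derivation:
d1 = (ln(S/K) + (r - q + 0.5*sigma^2) * T) / (sigma * sqrt(T)) = 0.28717129
d2 = d1 - sigma * sqrt(T) = 0.07066494
exp(-rT) = 0.96899096; exp(-qT) = 1.00000000
C = S_0 * exp(-qT) * N(d1) - K * exp(-rT) * N(d2)
N(d1) = 0.61300942; N(d2) = 0.52816779
C = 95.6900 * 1.00000000 * 0.61300942 - 95.0000 * 0.96899096 * 0.52816779 = 10.0388


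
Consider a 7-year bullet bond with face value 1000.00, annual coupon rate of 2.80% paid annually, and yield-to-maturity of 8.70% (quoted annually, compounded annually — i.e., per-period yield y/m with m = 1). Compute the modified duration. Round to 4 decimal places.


Answer: Modified duration = 5.8165

Derivation:
Coupon per period c = face * coupon_rate / m = 28.000000
Periods per year m = 1; per-period yield y/m = 0.087000
Number of cashflows N = 7
Cashflows (t years, CF_t, discount factor 1/(1+y/m)^(m*t), PV):
  t = 1.0000: CF_t = 28.000000, DF = 0.919963, PV = 25.758970
  t = 2.0000: CF_t = 28.000000, DF = 0.846332, PV = 23.697304
  t = 3.0000: CF_t = 28.000000, DF = 0.778595, PV = 21.800648
  t = 4.0000: CF_t = 28.000000, DF = 0.716278, PV = 20.055794
  t = 5.0000: CF_t = 28.000000, DF = 0.658950, PV = 18.450592
  t = 6.0000: CF_t = 28.000000, DF = 0.606209, PV = 16.973866
  t = 7.0000: CF_t = 1028.000000, DF = 0.557690, PV = 573.305761
Price P = sum_t PV_t = 700.042935
First compute Macaulay numerator sum_t t * PV_t:
  t * PV_t at t = 1.0000: 25.758970
  t * PV_t at t = 2.0000: 47.394608
  t * PV_t at t = 3.0000: 65.401943
  t * PV_t at t = 4.0000: 80.223175
  t * PV_t at t = 5.0000: 92.252961
  t * PV_t at t = 6.0000: 101.843195
  t * PV_t at t = 7.0000: 4013.140328
Macaulay duration D = 4426.015181 / 700.042935 = 6.322491
Modified duration = D / (1 + y/m) = 6.322491 / (1 + 0.087000) = 5.816459


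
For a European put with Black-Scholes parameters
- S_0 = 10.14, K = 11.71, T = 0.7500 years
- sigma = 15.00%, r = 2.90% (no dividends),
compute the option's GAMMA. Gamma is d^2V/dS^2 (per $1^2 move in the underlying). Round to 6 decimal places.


d1 = -0.8757840047; d2 = -1.0056878153
phi(d1) = 0.2718683480; exp(-qT) = 1.0000000000; exp(-rT) = 0.9784848257
Gamma = exp(-qT) * phi(d1) / (S * sigma * sqrt(T)) = 1.0000000000 * 0.2718683480 / (10.1400 * 0.1500 * 0.8660254038) = 0.206395

Answer: Gamma = 0.206395


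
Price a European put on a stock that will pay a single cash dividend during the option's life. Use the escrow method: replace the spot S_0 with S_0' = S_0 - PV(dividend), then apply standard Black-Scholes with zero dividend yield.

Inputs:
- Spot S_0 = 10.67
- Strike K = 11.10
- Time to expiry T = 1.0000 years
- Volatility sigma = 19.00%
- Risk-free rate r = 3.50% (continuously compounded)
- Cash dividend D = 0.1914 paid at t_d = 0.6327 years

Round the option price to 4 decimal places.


Answer: Price = 0.9255

Derivation:
PV(D) = D * exp(-r * t_d) = 0.1914 * 0.97809889 = 0.18720813
S_0' = S_0 - PV(D) = 10.6700 - 0.18720813 = 10.48279187
d1 = (ln(S_0'/K) + (r + sigma^2/2)*T) / (sigma*sqrt(T)) = -0.02189508
d2 = d1 - sigma*sqrt(T) = -0.21189508
exp(-rT) = 0.96560542
N(-d1) = 0.50873417; N(-d2) = 0.58390555
P = K * exp(-rT) * N(-d2) - S_0' * N(-d1) = 11.1000 * 0.96560542 * 0.58390555 - 10.48279187 * 0.50873417 = 0.9255


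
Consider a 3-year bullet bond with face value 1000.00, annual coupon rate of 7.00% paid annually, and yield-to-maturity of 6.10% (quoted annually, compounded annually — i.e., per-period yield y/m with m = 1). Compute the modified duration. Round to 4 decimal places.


Coupon per period c = face * coupon_rate / m = 70.000000
Periods per year m = 1; per-period yield y/m = 0.061000
Number of cashflows N = 3
Cashflows (t years, CF_t, discount factor 1/(1+y/m)^(m*t), PV):
  t = 1.0000: CF_t = 70.000000, DF = 0.942507, PV = 65.975495
  t = 2.0000: CF_t = 70.000000, DF = 0.888320, PV = 62.182370
  t = 3.0000: CF_t = 1070.000000, DF = 0.837247, PV = 895.854802
Price P = sum_t PV_t = 1024.012667
First compute Macaulay numerator sum_t t * PV_t:
  t * PV_t at t = 1.0000: 65.975495
  t * PV_t at t = 2.0000: 124.364740
  t * PV_t at t = 3.0000: 2687.564406
Macaulay duration D = 2877.904641 / 1024.012667 = 2.810419
Modified duration = D / (1 + y/m) = 2.810419 / (1 + 0.061000) = 2.648840

Answer: Modified duration = 2.6488


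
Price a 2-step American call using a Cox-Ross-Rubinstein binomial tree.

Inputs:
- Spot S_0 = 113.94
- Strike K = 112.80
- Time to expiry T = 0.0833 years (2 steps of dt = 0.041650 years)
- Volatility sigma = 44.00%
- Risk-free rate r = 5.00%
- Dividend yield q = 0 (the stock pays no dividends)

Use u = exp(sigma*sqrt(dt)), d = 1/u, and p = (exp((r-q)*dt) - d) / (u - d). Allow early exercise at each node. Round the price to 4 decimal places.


Answer: Price = V(0,0) = 6.1802

Derivation:
dt = T/N = 0.041650
u = exp(sigma*sqrt(dt)) = 1.093952; d = 1/u = 0.914117
p = (exp((r-q)*dt) - d) / (u - d) = 0.489158
Discount per step: exp(-r*dt) = 0.997920
Stock lattice S(k, i) with i counting down-moves:
  k=0: S(0,0) = 113.9400
  k=1: S(1,0) = 124.6449; S(1,1) = 104.1545
  k=2: S(2,0) = 136.3555; S(2,1) = 113.9400; S(2,2) = 95.2094
Terminal payoffs V(N, i) = max(S_T - K, 0):
  V(2,0) = 23.555482; V(2,1) = 1.140000; V(2,2) = 0.000000
Backward induction: V(k, i) = exp(-r*dt) * [p * V(k+1, i) + (1-p) * V(k+1, i+1)]; then take max(V_cont, immediate exercise) for American.
  V(1,0) = exp(-r*dt) * [p*23.555482 + (1-p)*1.140000] = 12.079531; exercise = 11.844870; V(1,0) = max -> 12.079531
  V(1,1) = exp(-r*dt) * [p*1.140000 + (1-p)*0.000000] = 0.556480; exercise = 0.000000; V(1,1) = max -> 0.556480
  V(0,0) = exp(-r*dt) * [p*12.079531 + (1-p)*0.556480] = 6.180190; exercise = 1.140000; V(0,0) = max -> 6.180190


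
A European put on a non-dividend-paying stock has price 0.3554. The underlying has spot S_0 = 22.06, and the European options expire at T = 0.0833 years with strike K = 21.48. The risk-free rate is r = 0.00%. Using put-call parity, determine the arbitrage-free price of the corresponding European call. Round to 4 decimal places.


Put-call parity: C - P = S_0 * exp(-qT) - K * exp(-rT).
S_0 * exp(-qT) = 22.0600 * 1.00000000 = 22.06000000
K * exp(-rT) = 21.4800 * 1.00000000 = 21.48000000
C = P + S*exp(-qT) - K*exp(-rT)
C = 0.3554 + 22.06000000 - 21.48000000 = 0.9354

Answer: Call price = 0.9354


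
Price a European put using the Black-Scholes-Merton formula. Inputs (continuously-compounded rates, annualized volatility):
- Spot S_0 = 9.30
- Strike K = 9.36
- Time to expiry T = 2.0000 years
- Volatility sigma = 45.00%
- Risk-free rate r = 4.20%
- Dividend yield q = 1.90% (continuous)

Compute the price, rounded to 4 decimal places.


Answer: Price = 2.0224

Derivation:
d1 = (ln(S/K) + (r - q + 0.5*sigma^2) * T) / (sigma * sqrt(T)) = 0.38037491
d2 = d1 - sigma * sqrt(T) = -0.25602119
exp(-rT) = 0.91943126; exp(-qT) = 0.96271294
P = K * exp(-rT) * N(-d2) - S_0 * exp(-qT) * N(-d1)
N(-d1) = 0.35183357; N(-d2) = 0.60103276
P = 9.3600 * 0.91943126 * 0.60103276 - 9.3000 * 0.96271294 * 0.35183357 = 2.0224


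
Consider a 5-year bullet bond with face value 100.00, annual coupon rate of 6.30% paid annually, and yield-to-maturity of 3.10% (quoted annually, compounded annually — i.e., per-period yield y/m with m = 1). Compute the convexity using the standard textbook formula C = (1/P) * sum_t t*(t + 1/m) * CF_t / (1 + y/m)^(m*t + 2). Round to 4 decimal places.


Coupon per period c = face * coupon_rate / m = 6.300000
Periods per year m = 1; per-period yield y/m = 0.031000
Number of cashflows N = 5
Cashflows (t years, CF_t, discount factor 1/(1+y/m)^(m*t), PV):
  t = 1.0000: CF_t = 6.300000, DF = 0.969932, PV = 6.110572
  t = 2.0000: CF_t = 6.300000, DF = 0.940768, PV = 5.926840
  t = 3.0000: CF_t = 6.300000, DF = 0.912481, PV = 5.748633
  t = 4.0000: CF_t = 6.300000, DF = 0.885045, PV = 5.575783
  t = 5.0000: CF_t = 106.300000, DF = 0.858434, PV = 91.251484
Price P = sum_t PV_t = 114.613313
Convexity numerator sum_t t*(t + 1/m) * CF_t / (1+y/m)^(m*t + 2):
  t = 1.0000: term = 11.497265
  t = 2.0000: term = 33.454700
  t = 3.0000: term = 64.897575
  t = 4.0000: term = 104.910403
  t = 5.0000: term = 2575.395083
Convexity = (1/P) * sum = 2790.155026 / 114.613313 = 24.344074

Answer: Convexity = 24.3441


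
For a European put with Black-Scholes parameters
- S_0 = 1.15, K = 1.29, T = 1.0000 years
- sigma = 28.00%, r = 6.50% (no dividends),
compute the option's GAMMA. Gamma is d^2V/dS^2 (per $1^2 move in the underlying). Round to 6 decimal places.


d1 = -0.0381438429; d2 = -0.3181438429
phi(d1) = 0.3986521649; exp(-qT) = 1.0000000000; exp(-rT) = 0.9370674634
Gamma = exp(-qT) * phi(d1) / (S * sigma * sqrt(T)) = 1.0000000000 * 0.3986521649 / (1.1500 * 0.2800 * 1.0000000000) = 1.238050

Answer: Gamma = 1.238050


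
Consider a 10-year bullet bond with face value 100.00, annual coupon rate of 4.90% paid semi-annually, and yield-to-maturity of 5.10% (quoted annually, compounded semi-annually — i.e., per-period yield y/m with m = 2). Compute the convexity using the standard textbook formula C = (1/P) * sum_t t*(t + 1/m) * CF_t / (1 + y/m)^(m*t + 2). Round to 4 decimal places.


Answer: Convexity = 73.7685

Derivation:
Coupon per period c = face * coupon_rate / m = 2.450000
Periods per year m = 2; per-period yield y/m = 0.025500
Number of cashflows N = 20
Cashflows (t years, CF_t, discount factor 1/(1+y/m)^(m*t), PV):
  t = 0.5000: CF_t = 2.450000, DF = 0.975134, PV = 2.389078
  t = 1.0000: CF_t = 2.450000, DF = 0.950886, PV = 2.329672
  t = 1.5000: CF_t = 2.450000, DF = 0.927242, PV = 2.271742
  t = 2.0000: CF_t = 2.450000, DF = 0.904185, PV = 2.215253
  t = 2.5000: CF_t = 2.450000, DF = 0.881702, PV = 2.160169
  t = 3.0000: CF_t = 2.450000, DF = 0.859777, PV = 2.106455
  t = 3.5000: CF_t = 2.450000, DF = 0.838398, PV = 2.054076
  t = 4.0000: CF_t = 2.450000, DF = 0.817551, PV = 2.002999
  t = 4.5000: CF_t = 2.450000, DF = 0.797222, PV = 1.953193
  t = 5.0000: CF_t = 2.450000, DF = 0.777398, PV = 1.904625
  t = 5.5000: CF_t = 2.450000, DF = 0.758067, PV = 1.857265
  t = 6.0000: CF_t = 2.450000, DF = 0.739217, PV = 1.811082
  t = 6.5000: CF_t = 2.450000, DF = 0.720836, PV = 1.766048
  t = 7.0000: CF_t = 2.450000, DF = 0.702912, PV = 1.722133
  t = 7.5000: CF_t = 2.450000, DF = 0.685433, PV = 1.679311
  t = 8.0000: CF_t = 2.450000, DF = 0.668389, PV = 1.637553
  t = 8.5000: CF_t = 2.450000, DF = 0.651769, PV = 1.596834
  t = 9.0000: CF_t = 2.450000, DF = 0.635562, PV = 1.557127
  t = 9.5000: CF_t = 2.450000, DF = 0.619758, PV = 1.518408
  t = 10.0000: CF_t = 102.450000, DF = 0.604347, PV = 61.915398
Price P = sum_t PV_t = 98.448421
Convexity numerator sum_t t*(t + 1/m) * CF_t / (1+y/m)^(m*t + 2):
  t = 0.5000: term = 1.135871
  t = 1.0000: term = 3.322880
  t = 1.5000: term = 6.480507
  t = 2.0000: term = 10.532273
  t = 2.5000: term = 15.405567
  t = 3.0000: term = 21.031491
  t = 3.5000: term = 27.344698
  t = 4.0000: term = 34.283247
  t = 4.5000: term = 41.788453
  t = 5.0000: term = 49.804754
  t = 5.5000: term = 58.279576
  t = 6.0000: term = 67.163201
  t = 6.5000: term = 76.408647
  t = 7.0000: term = 85.971549
  t = 7.5000: term = 95.810043
  t = 8.0000: term = 105.884657
  t = 8.5000: term = 116.158204
  t = 9.0000: term = 126.595686
  t = 9.5000: term = 137.164186
  t = 10.0000: term = 6181.824029
Convexity = (1/P) * sum = 7262.389520 / 98.448421 = 73.768471


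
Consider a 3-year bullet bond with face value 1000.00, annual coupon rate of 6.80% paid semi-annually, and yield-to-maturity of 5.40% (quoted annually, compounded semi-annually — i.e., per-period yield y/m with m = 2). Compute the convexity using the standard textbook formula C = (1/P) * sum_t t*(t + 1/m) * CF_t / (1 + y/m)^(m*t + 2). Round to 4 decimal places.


Answer: Convexity = 8.9380

Derivation:
Coupon per period c = face * coupon_rate / m = 34.000000
Periods per year m = 2; per-period yield y/m = 0.027000
Number of cashflows N = 6
Cashflows (t years, CF_t, discount factor 1/(1+y/m)^(m*t), PV):
  t = 0.5000: CF_t = 34.000000, DF = 0.973710, PV = 33.106134
  t = 1.0000: CF_t = 34.000000, DF = 0.948111, PV = 32.235769
  t = 1.5000: CF_t = 34.000000, DF = 0.923185, PV = 31.388285
  t = 2.0000: CF_t = 34.000000, DF = 0.898914, PV = 30.563082
  t = 2.5000: CF_t = 34.000000, DF = 0.875282, PV = 29.759573
  t = 3.0000: CF_t = 1034.000000, DF = 0.852270, PV = 881.247458
Price P = sum_t PV_t = 1038.300301
Convexity numerator sum_t t*(t + 1/m) * CF_t / (1+y/m)^(m*t + 2):
  t = 0.5000: term = 15.694142
  t = 1.0000: term = 45.844623
  t = 1.5000: term = 89.278720
  t = 2.0000: term = 144.885946
  t = 2.5000: term = 211.615305
  t = 3.0000: term = 8772.962825
Convexity = (1/P) * sum = 9280.281560 / 1038.300301 = 8.937955


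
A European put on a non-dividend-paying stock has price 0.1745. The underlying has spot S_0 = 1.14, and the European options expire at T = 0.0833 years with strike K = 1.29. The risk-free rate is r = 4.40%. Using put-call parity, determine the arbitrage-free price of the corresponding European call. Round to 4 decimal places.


Answer: Call price = 0.0292

Derivation:
Put-call parity: C - P = S_0 * exp(-qT) - K * exp(-rT).
S_0 * exp(-qT) = 1.1400 * 1.00000000 = 1.14000000
K * exp(-rT) = 1.2900 * 0.99634151 = 1.28528055
C = P + S*exp(-qT) - K*exp(-rT)
C = 0.1745 + 1.14000000 - 1.28528055 = 0.0292


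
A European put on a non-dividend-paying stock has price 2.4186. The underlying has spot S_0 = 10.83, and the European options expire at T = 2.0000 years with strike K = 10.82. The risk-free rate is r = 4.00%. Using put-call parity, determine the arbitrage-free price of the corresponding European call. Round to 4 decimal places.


Put-call parity: C - P = S_0 * exp(-qT) - K * exp(-rT).
S_0 * exp(-qT) = 10.8300 * 1.00000000 = 10.83000000
K * exp(-rT) = 10.8200 * 0.92311635 = 9.98811887
C = P + S*exp(-qT) - K*exp(-rT)
C = 2.4186 + 10.83000000 - 9.98811887 = 3.2605

Answer: Call price = 3.2605


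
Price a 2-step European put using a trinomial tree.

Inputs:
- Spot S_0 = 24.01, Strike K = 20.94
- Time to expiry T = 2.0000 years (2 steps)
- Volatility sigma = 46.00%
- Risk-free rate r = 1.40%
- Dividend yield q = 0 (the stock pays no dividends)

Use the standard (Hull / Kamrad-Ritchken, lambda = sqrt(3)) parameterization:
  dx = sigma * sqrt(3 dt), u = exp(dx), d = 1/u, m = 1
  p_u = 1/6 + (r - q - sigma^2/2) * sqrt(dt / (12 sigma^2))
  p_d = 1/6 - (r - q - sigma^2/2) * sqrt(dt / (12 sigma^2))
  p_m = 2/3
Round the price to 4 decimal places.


Answer: Price = V(0,0) = 3.7272

Derivation:
dt = T/N = 1.000000; dx = sigma*sqrt(3*dt) = 0.796743
u = exp(dx) = 2.218305; d = 1/u = 0.450795
p_u = 0.109057, p_m = 0.666667, p_d = 0.224276
Discount per step: exp(-r*dt) = 0.986098
Stock lattice S(k, j) with j the centered position index:
  k=0: S(0,+0) = 24.0100
  k=1: S(1,-1) = 10.8236; S(1,+0) = 24.0100; S(1,+1) = 53.2615
  k=2: S(2,-2) = 4.8792; S(2,-1) = 10.8236; S(2,+0) = 24.0100; S(2,+1) = 53.2615; S(2,+2) = 118.1503
Terminal payoffs V(N, j) = max(K - S_T, 0):
  V(2,-2) = 16.060788; V(2,-1) = 10.116421; V(2,+0) = 0.000000; V(2,+1) = 0.000000; V(2,+2) = 0.000000
Backward induction: V(k, j) = exp(-r*dt) * [p_u * V(k+1, j+1) + p_m * V(k+1, j) + p_d * V(k+1, j-1)]
  V(1,-1) = exp(-r*dt) * [p_u*0.000000 + p_m*10.116421 + p_d*16.060788] = 10.202493
  V(1,+0) = exp(-r*dt) * [p_u*0.000000 + p_m*0.000000 + p_d*10.116421] = 2.237329
  V(1,+1) = exp(-r*dt) * [p_u*0.000000 + p_m*0.000000 + p_d*0.000000] = 0.000000
  V(0,+0) = exp(-r*dt) * [p_u*0.000000 + p_m*2.237329 + p_d*10.202493] = 3.727182


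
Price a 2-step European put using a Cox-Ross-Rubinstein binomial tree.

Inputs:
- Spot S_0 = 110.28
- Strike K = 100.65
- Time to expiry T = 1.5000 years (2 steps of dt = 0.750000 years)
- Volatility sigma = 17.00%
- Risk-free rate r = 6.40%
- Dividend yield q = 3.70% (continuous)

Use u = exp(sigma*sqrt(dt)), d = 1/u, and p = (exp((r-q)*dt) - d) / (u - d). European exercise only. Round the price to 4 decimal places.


Answer: Price = V(0,0) = 3.6730

Derivation:
dt = T/N = 0.750000
u = exp(sigma*sqrt(dt)) = 1.158614; d = 1/u = 0.863100
p = (exp((r-q)*dt) - d) / (u - d) = 0.532484
Discount per step: exp(-r*dt) = 0.953134
Stock lattice S(k, i) with i counting down-moves:
  k=0: S(0,0) = 110.2800
  k=1: S(1,0) = 127.7719; S(1,1) = 95.1827
  k=2: S(2,0) = 148.0383; S(2,1) = 110.2800; S(2,2) = 82.1522
Terminal payoffs V(N, i) = max(K - S_T, 0):
  V(2,0) = 0.000000; V(2,1) = 0.000000; V(2,2) = 18.497773
Backward induction: V(k, i) = exp(-r*dt) * [p * V(k+1, i) + (1-p) * V(k+1, i+1)].
  V(1,0) = exp(-r*dt) * [p*0.000000 + (1-p)*0.000000] = 0.000000
  V(1,1) = exp(-r*dt) * [p*0.000000 + (1-p)*18.497773] = 8.242713
  V(0,0) = exp(-r*dt) * [p*0.000000 + (1-p)*8.242713] = 3.673000


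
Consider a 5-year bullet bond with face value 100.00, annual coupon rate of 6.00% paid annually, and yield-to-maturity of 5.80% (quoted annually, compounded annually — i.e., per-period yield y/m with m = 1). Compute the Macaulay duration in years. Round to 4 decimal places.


Answer: Macaulay duration = 4.4676 years

Derivation:
Coupon per period c = face * coupon_rate / m = 6.000000
Periods per year m = 1; per-period yield y/m = 0.058000
Number of cashflows N = 5
Cashflows (t years, CF_t, discount factor 1/(1+y/m)^(m*t), PV):
  t = 1.0000: CF_t = 6.000000, DF = 0.945180, PV = 5.671078
  t = 2.0000: CF_t = 6.000000, DF = 0.893364, PV = 5.360187
  t = 3.0000: CF_t = 6.000000, DF = 0.844390, PV = 5.066339
  t = 4.0000: CF_t = 6.000000, DF = 0.798100, PV = 4.788600
  t = 5.0000: CF_t = 106.000000, DF = 0.754348, PV = 79.960873
Price P = sum_t PV_t = 100.847076
Macaulay numerator sum_t t * PV_t:
  t * PV_t at t = 1.0000: 5.671078
  t * PV_t at t = 2.0000: 10.720373
  t * PV_t at t = 3.0000: 15.199017
  t * PV_t at t = 4.0000: 19.154401
  t * PV_t at t = 5.0000: 399.804365
Macaulay duration D = (sum_t t * PV_t) / P = 450.549233 / 100.847076 = 4.467648


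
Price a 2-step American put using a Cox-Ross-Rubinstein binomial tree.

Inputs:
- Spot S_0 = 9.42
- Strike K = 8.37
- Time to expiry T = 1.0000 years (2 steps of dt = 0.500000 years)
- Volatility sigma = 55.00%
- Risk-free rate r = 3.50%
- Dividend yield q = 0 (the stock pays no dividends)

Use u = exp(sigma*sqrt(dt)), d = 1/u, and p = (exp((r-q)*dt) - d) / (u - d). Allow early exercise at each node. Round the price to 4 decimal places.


Answer: Price = V(0,0) = 1.2855

Derivation:
dt = T/N = 0.500000
u = exp(sigma*sqrt(dt)) = 1.475370; d = 1/u = 0.677796
p = (exp((r-q)*dt) - d) / (u - d) = 0.426115
Discount per step: exp(-r*dt) = 0.982652
Stock lattice S(k, i) with i counting down-moves:
  k=0: S(0,0) = 9.4200
  k=1: S(1,0) = 13.8980; S(1,1) = 6.3848
  k=2: S(2,0) = 20.5047; S(2,1) = 9.4200; S(2,2) = 4.3276
Terminal payoffs V(N, i) = max(K - S_T, 0):
  V(2,0) = 0.000000; V(2,1) = 0.000000; V(2,2) = 4.042380
Backward induction: V(k, i) = exp(-r*dt) * [p * V(k+1, i) + (1-p) * V(k+1, i+1)]; then take max(V_cont, immediate exercise) for American.
  V(1,0) = exp(-r*dt) * [p*0.000000 + (1-p)*0.000000] = 0.000000; exercise = 0.000000; V(1,0) = max -> 0.000000
  V(1,1) = exp(-r*dt) * [p*0.000000 + (1-p)*4.042380] = 2.279618; exercise = 1.985160; V(1,1) = max -> 2.279618
  V(0,0) = exp(-r*dt) * [p*0.000000 + (1-p)*2.279618] = 1.285544; exercise = 0.000000; V(0,0) = max -> 1.285544


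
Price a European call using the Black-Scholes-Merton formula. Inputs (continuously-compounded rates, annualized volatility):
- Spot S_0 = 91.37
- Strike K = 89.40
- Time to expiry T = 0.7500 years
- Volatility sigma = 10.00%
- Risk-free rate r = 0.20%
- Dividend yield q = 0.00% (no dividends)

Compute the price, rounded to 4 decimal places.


d1 = (ln(S/K) + (r - q + 0.5*sigma^2) * T) / (sigma * sqrt(T)) = 0.31230625
d2 = d1 - sigma * sqrt(T) = 0.22570371
exp(-rT) = 0.99850112; exp(-qT) = 1.00000000
C = S_0 * exp(-qT) * N(d1) - K * exp(-rT) * N(d2)
N(d1) = 0.62259611; N(d2) = 0.58928406
C = 91.3700 * 1.00000000 * 0.62259611 - 89.4000 * 0.99850112 * 0.58928406 = 4.2836

Answer: Price = 4.2836


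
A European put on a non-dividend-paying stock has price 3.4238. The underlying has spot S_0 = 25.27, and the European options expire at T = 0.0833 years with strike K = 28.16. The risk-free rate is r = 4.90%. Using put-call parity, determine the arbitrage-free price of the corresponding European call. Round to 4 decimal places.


Put-call parity: C - P = S_0 * exp(-qT) - K * exp(-rT).
S_0 * exp(-qT) = 25.2700 * 1.00000000 = 25.27000000
K * exp(-rT) = 28.1600 * 0.99592662 = 28.04529359
C = P + S*exp(-qT) - K*exp(-rT)
C = 3.4238 + 25.27000000 - 28.04529359 = 0.6485

Answer: Call price = 0.6485


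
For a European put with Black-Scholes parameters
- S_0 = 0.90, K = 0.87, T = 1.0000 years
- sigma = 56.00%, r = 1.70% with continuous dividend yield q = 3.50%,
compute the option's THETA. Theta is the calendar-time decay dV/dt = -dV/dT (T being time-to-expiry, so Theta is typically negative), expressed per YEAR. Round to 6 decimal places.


d1 = 0.3083956280; d2 = -0.2516043720
phi(d1) = 0.3804150198; exp(-qT) = 0.9656054163; exp(-rT) = 0.9831436846
Theta = -S*exp(-qT)*phi(d1)*sigma/(2*sqrt(T)) + r*K*exp(-rT)*N(-d2) - q*S*exp(-qT)*N(-d1)
N(-d1) = 0.3788906542; N(-d2) = 0.5993265605; sqrt(T) = 1.0000000000
Term 1 = -0.9000 * 0.9656054163 * 0.3804150198 * 0.5600 / (2 * 1.0000000000) = -0.0925673625
Term 2 = 0.0170 * 0.8700 * 0.9831436846 * 0.5993265605 = 0.0087146248
Term 3 = -0.0350 * 0.9000 * 0.9656054163 * 0.3788906542 = -0.0115245543
Theta = -0.0925673625 + (0.0087146248) + (-0.0115245543) = -0.095377

Answer: Theta = -0.095377


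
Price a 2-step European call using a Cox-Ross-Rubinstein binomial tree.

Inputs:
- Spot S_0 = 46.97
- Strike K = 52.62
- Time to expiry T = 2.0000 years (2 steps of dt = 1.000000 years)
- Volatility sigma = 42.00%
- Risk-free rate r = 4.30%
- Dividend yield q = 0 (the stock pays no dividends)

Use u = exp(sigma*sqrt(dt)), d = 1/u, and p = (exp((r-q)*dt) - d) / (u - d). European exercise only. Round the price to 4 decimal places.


Answer: Price = V(0,0) = 10.3148

Derivation:
dt = T/N = 1.000000
u = exp(sigma*sqrt(dt)) = 1.521962; d = 1/u = 0.657047
p = (exp((r-q)*dt) - d) / (u - d) = 0.447317
Discount per step: exp(-r*dt) = 0.957911
Stock lattice S(k, i) with i counting down-moves:
  k=0: S(0,0) = 46.9700
  k=1: S(1,0) = 71.4865; S(1,1) = 30.8615
  k=2: S(2,0) = 108.7998; S(2,1) = 46.9700; S(2,2) = 20.2774
Terminal payoffs V(N, i) = max(S_T - K, 0):
  V(2,0) = 56.179757; V(2,1) = 0.000000; V(2,2) = 0.000000
Backward induction: V(k, i) = exp(-r*dt) * [p * V(k+1, i) + (1-p) * V(k+1, i+1)].
  V(1,0) = exp(-r*dt) * [p*56.179757 + (1-p)*0.000000] = 24.072467
  V(1,1) = exp(-r*dt) * [p*0.000000 + (1-p)*0.000000] = 0.000000
  V(0,0) = exp(-r*dt) * [p*24.072467 + (1-p)*0.000000] = 10.314813


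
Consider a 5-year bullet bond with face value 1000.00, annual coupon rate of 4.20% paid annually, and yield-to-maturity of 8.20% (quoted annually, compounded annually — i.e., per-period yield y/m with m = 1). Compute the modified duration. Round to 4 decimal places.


Answer: Modified duration = 4.2257

Derivation:
Coupon per period c = face * coupon_rate / m = 42.000000
Periods per year m = 1; per-period yield y/m = 0.082000
Number of cashflows N = 5
Cashflows (t years, CF_t, discount factor 1/(1+y/m)^(m*t), PV):
  t = 1.0000: CF_t = 42.000000, DF = 0.924214, PV = 38.817006
  t = 2.0000: CF_t = 42.000000, DF = 0.854172, PV = 35.875236
  t = 3.0000: CF_t = 42.000000, DF = 0.789438, PV = 33.156411
  t = 4.0000: CF_t = 42.000000, DF = 0.729610, PV = 30.643633
  t = 5.0000: CF_t = 1042.000000, DF = 0.674316, PV = 702.637647
Price P = sum_t PV_t = 841.129931
First compute Macaulay numerator sum_t t * PV_t:
  t * PV_t at t = 1.0000: 38.817006
  t * PV_t at t = 2.0000: 71.750472
  t * PV_t at t = 3.0000: 99.469232
  t * PV_t at t = 4.0000: 122.574531
  t * PV_t at t = 5.0000: 3513.188233
Macaulay duration D = 3845.799473 / 841.129931 = 4.572182
Modified duration = D / (1 + y/m) = 4.572182 / (1 + 0.082000) = 4.225677


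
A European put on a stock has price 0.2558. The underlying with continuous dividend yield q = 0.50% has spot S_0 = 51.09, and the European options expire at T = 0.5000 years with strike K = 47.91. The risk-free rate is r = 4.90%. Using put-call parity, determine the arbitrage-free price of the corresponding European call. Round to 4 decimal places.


Answer: Call price = 4.4678

Derivation:
Put-call parity: C - P = S_0 * exp(-qT) - K * exp(-rT).
S_0 * exp(-qT) = 51.0900 * 0.99750312 = 50.96243452
K * exp(-rT) = 47.9100 * 0.97579769 = 46.75046728
C = P + S*exp(-qT) - K*exp(-rT)
C = 0.2558 + 50.96243452 - 46.75046728 = 4.4678


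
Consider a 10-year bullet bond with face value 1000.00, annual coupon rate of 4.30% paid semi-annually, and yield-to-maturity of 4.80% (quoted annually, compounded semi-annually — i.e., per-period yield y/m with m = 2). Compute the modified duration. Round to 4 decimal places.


Coupon per period c = face * coupon_rate / m = 21.500000
Periods per year m = 2; per-period yield y/m = 0.024000
Number of cashflows N = 20
Cashflows (t years, CF_t, discount factor 1/(1+y/m)^(m*t), PV):
  t = 0.5000: CF_t = 21.500000, DF = 0.976562, PV = 20.996094
  t = 1.0000: CF_t = 21.500000, DF = 0.953674, PV = 20.503998
  t = 1.5000: CF_t = 21.500000, DF = 0.931323, PV = 20.023435
  t = 2.0000: CF_t = 21.500000, DF = 0.909495, PV = 19.554136
  t = 2.5000: CF_t = 21.500000, DF = 0.888178, PV = 19.095836
  t = 3.0000: CF_t = 21.500000, DF = 0.867362, PV = 18.648277
  t = 3.5000: CF_t = 21.500000, DF = 0.847033, PV = 18.211208
  t = 4.0000: CF_t = 21.500000, DF = 0.827181, PV = 17.784383
  t = 4.5000: CF_t = 21.500000, DF = 0.807794, PV = 17.367562
  t = 5.0000: CF_t = 21.500000, DF = 0.788861, PV = 16.960509
  t = 5.5000: CF_t = 21.500000, DF = 0.770372, PV = 16.562998
  t = 6.0000: CF_t = 21.500000, DF = 0.752316, PV = 16.174802
  t = 6.5000: CF_t = 21.500000, DF = 0.734684, PV = 15.795705
  t = 7.0000: CF_t = 21.500000, DF = 0.717465, PV = 15.425493
  t = 7.5000: CF_t = 21.500000, DF = 0.700649, PV = 15.063958
  t = 8.0000: CF_t = 21.500000, DF = 0.684228, PV = 14.710897
  t = 8.5000: CF_t = 21.500000, DF = 0.668191, PV = 14.366110
  t = 9.0000: CF_t = 21.500000, DF = 0.652530, PV = 14.029405
  t = 9.5000: CF_t = 21.500000, DF = 0.637237, PV = 13.700590
  t = 10.0000: CF_t = 1021.500000, DF = 0.622302, PV = 635.681011
Price P = sum_t PV_t = 960.656409
First compute Macaulay numerator sum_t t * PV_t:
  t * PV_t at t = 0.5000: 10.498047
  t * PV_t at t = 1.0000: 20.503998
  t * PV_t at t = 1.5000: 30.035153
  t * PV_t at t = 2.0000: 39.108272
  t * PV_t at t = 2.5000: 47.739590
  t * PV_t at t = 3.0000: 55.944832
  t * PV_t at t = 3.5000: 63.739229
  t * PV_t at t = 4.0000: 71.137533
  t * PV_t at t = 4.5000: 78.154028
  t * PV_t at t = 5.0000: 84.802547
  t * PV_t at t = 5.5000: 91.096486
  t * PV_t at t = 6.0000: 97.048814
  t * PV_t at t = 6.5000: 102.672085
  t * PV_t at t = 7.0000: 107.978454
  t * PV_t at t = 7.5000: 112.979689
  t * PV_t at t = 8.0000: 117.687176
  t * PV_t at t = 8.5000: 122.111938
  t * PV_t at t = 9.0000: 126.264641
  t * PV_t at t = 9.5000: 130.155609
  t * PV_t at t = 10.0000: 6356.810106
Macaulay duration D = 7866.468227 / 960.656409 = 8.188639
Modified duration = D / (1 + y/m) = 8.188639 / (1 + 0.024000) = 7.996717

Answer: Modified duration = 7.9967


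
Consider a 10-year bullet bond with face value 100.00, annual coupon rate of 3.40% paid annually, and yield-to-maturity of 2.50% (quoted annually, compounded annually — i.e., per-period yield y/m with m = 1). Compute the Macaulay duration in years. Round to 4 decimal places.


Coupon per period c = face * coupon_rate / m = 3.400000
Periods per year m = 1; per-period yield y/m = 0.025000
Number of cashflows N = 10
Cashflows (t years, CF_t, discount factor 1/(1+y/m)^(m*t), PV):
  t = 1.0000: CF_t = 3.400000, DF = 0.975610, PV = 3.317073
  t = 2.0000: CF_t = 3.400000, DF = 0.951814, PV = 3.236169
  t = 3.0000: CF_t = 3.400000, DF = 0.928599, PV = 3.157238
  t = 4.0000: CF_t = 3.400000, DF = 0.905951, PV = 3.080232
  t = 5.0000: CF_t = 3.400000, DF = 0.883854, PV = 3.005105
  t = 6.0000: CF_t = 3.400000, DF = 0.862297, PV = 2.931809
  t = 7.0000: CF_t = 3.400000, DF = 0.841265, PV = 2.860302
  t = 8.0000: CF_t = 3.400000, DF = 0.820747, PV = 2.790538
  t = 9.0000: CF_t = 3.400000, DF = 0.800728, PV = 2.722476
  t = 10.0000: CF_t = 103.400000, DF = 0.781198, PV = 80.775915
Price P = sum_t PV_t = 107.876858
Macaulay numerator sum_t t * PV_t:
  t * PV_t at t = 1.0000: 3.317073
  t * PV_t at t = 2.0000: 6.472338
  t * PV_t at t = 3.0000: 9.471714
  t * PV_t at t = 4.0000: 12.320929
  t * PV_t at t = 5.0000: 15.025523
  t * PV_t at t = 6.0000: 17.590856
  t * PV_t at t = 7.0000: 20.022113
  t * PV_t at t = 8.0000: 22.324307
  t * PV_t at t = 9.0000: 24.502288
  t * PV_t at t = 10.0000: 807.759147
Macaulay duration D = (sum_t t * PV_t) / P = 938.806287 / 107.876858 = 8.702574

Answer: Macaulay duration = 8.7026 years


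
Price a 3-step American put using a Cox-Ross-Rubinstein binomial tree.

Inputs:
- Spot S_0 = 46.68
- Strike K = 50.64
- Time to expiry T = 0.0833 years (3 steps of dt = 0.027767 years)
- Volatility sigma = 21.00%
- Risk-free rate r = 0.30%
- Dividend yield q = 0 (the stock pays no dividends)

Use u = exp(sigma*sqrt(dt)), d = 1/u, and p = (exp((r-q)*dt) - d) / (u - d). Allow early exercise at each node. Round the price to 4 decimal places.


dt = T/N = 0.027767
u = exp(sigma*sqrt(dt)) = 1.035612; d = 1/u = 0.965612
p = (exp((r-q)*dt) - d) / (u - d) = 0.492443
Discount per step: exp(-r*dt) = 0.999917
Stock lattice S(k, i) with i counting down-moves:
  k=0: S(0,0) = 46.6800
  k=1: S(1,0) = 48.3424; S(1,1) = 45.0748
  k=2: S(2,0) = 50.0640; S(2,1) = 46.6800; S(2,2) = 43.5248
  k=3: S(3,0) = 51.8469; S(3,1) = 48.3424; S(3,2) = 45.0748; S(3,3) = 42.0280
Terminal payoffs V(N, i) = max(K - S_T, 0):
  V(3,0) = 0.000000; V(3,1) = 2.297610; V(3,2) = 5.565224; V(3,3) = 8.611969
Backward induction: V(k, i) = exp(-r*dt) * [p * V(k+1, i) + (1-p) * V(k+1, i+1)]; then take max(V_cont, immediate exercise) for American.
  V(2,0) = exp(-r*dt) * [p*0.000000 + (1-p)*2.297610] = 1.166072; exercise = 0.576019; V(2,0) = max -> 1.166072
  V(2,1) = exp(-r*dt) * [p*2.297610 + (1-p)*5.565224] = 3.955782; exercise = 3.960000; V(2,1) = max -> 3.960000
  V(2,2) = exp(-r*dt) * [p*5.565224 + (1-p)*8.611969] = 7.111029; exercise = 7.115247; V(2,2) = max -> 7.115247
  V(1,0) = exp(-r*dt) * [p*1.166072 + (1-p)*3.960000] = 2.583935; exercise = 2.297610; V(1,0) = max -> 2.583935
  V(1,1) = exp(-r*dt) * [p*3.960000 + (1-p)*7.115247] = 5.561005; exercise = 5.565224; V(1,1) = max -> 5.565224
  V(0,0) = exp(-r*dt) * [p*2.583935 + (1-p)*5.565224] = 4.096769; exercise = 3.960000; V(0,0) = max -> 4.096769

Answer: Price = V(0,0) = 4.0968


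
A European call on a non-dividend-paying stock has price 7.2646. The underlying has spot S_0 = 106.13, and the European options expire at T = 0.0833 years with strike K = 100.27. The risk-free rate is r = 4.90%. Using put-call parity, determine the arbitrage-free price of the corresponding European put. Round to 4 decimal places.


Answer: Put price = 0.9962

Derivation:
Put-call parity: C - P = S_0 * exp(-qT) - K * exp(-rT).
S_0 * exp(-qT) = 106.1300 * 1.00000000 = 106.13000000
K * exp(-rT) = 100.2700 * 0.99592662 = 99.86156207
P = C - S*exp(-qT) + K*exp(-rT)
P = 7.2646 - 106.13000000 + 99.86156207 = 0.9962


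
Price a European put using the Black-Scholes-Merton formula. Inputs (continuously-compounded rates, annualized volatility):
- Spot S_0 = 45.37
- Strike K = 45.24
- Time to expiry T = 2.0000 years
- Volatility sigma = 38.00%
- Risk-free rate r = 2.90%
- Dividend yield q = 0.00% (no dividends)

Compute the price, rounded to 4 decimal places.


Answer: Price = 8.0461

Derivation:
d1 = (ln(S/K) + (r - q + 0.5*sigma^2) * T) / (sigma * sqrt(T)) = 0.38196688
d2 = d1 - sigma * sqrt(T) = -0.15543427
exp(-rT) = 0.94364995; exp(-qT) = 1.00000000
P = K * exp(-rT) * N(-d2) - S_0 * exp(-qT) * N(-d1)
N(-d1) = 0.35124297; N(-d2) = 0.56176052
P = 45.2400 * 0.94364995 * 0.56176052 - 45.3700 * 1.00000000 * 0.35124297 = 8.0461


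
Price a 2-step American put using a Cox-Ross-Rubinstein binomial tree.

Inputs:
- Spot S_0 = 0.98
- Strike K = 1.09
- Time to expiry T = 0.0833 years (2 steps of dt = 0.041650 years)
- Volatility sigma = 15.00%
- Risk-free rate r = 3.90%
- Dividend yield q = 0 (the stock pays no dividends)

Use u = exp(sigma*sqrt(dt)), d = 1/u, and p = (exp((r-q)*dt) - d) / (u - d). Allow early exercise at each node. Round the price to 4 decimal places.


dt = T/N = 0.041650
u = exp(sigma*sqrt(dt)) = 1.031086; d = 1/u = 0.969851
p = (exp((r-q)*dt) - d) / (u - d) = 0.518896
Discount per step: exp(-r*dt) = 0.998377
Stock lattice S(k, i) with i counting down-moves:
  k=0: S(0,0) = 0.9800
  k=1: S(1,0) = 1.0105; S(1,1) = 0.9505
  k=2: S(2,0) = 1.0419; S(2,1) = 0.9800; S(2,2) = 0.9218
Terminal payoffs V(N, i) = max(K - S_T, 0):
  V(2,0) = 0.048125; V(2,1) = 0.110000; V(2,2) = 0.168201
Backward induction: V(k, i) = exp(-r*dt) * [p * V(k+1, i) + (1-p) * V(k+1, i+1)]; then take max(V_cont, immediate exercise) for American.
  V(1,0) = exp(-r*dt) * [p*0.048125 + (1-p)*0.110000] = 0.077767; exercise = 0.079536; V(1,0) = max -> 0.079536
  V(1,1) = exp(-r*dt) * [p*0.110000 + (1-p)*0.168201] = 0.137777; exercise = 0.139546; V(1,1) = max -> 0.139546
  V(0,0) = exp(-r*dt) * [p*0.079536 + (1-p)*0.139546] = 0.108231; exercise = 0.110000; V(0,0) = max -> 0.110000

Answer: Price = V(0,0) = 0.1100
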